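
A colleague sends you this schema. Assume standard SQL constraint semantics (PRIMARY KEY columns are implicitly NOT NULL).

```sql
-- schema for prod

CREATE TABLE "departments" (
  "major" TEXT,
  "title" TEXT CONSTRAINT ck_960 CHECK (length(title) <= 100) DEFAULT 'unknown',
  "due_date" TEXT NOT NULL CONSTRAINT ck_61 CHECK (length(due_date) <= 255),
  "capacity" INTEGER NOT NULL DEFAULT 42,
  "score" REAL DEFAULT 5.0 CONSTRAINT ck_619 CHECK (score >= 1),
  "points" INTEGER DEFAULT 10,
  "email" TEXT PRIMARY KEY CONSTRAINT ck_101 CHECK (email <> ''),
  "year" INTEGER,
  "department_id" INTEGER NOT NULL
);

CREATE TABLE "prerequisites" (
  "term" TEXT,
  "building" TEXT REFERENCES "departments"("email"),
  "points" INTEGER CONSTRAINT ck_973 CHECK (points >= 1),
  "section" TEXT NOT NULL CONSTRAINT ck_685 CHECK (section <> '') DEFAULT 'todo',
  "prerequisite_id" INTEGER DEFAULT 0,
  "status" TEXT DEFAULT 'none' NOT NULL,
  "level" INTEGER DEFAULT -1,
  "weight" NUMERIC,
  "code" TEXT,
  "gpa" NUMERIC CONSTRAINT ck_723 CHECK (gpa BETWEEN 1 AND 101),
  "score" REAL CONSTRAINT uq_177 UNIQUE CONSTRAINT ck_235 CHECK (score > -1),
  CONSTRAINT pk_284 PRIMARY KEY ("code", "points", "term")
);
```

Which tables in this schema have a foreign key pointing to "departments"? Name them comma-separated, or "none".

- prerequisites.building references departments(email).

prerequisites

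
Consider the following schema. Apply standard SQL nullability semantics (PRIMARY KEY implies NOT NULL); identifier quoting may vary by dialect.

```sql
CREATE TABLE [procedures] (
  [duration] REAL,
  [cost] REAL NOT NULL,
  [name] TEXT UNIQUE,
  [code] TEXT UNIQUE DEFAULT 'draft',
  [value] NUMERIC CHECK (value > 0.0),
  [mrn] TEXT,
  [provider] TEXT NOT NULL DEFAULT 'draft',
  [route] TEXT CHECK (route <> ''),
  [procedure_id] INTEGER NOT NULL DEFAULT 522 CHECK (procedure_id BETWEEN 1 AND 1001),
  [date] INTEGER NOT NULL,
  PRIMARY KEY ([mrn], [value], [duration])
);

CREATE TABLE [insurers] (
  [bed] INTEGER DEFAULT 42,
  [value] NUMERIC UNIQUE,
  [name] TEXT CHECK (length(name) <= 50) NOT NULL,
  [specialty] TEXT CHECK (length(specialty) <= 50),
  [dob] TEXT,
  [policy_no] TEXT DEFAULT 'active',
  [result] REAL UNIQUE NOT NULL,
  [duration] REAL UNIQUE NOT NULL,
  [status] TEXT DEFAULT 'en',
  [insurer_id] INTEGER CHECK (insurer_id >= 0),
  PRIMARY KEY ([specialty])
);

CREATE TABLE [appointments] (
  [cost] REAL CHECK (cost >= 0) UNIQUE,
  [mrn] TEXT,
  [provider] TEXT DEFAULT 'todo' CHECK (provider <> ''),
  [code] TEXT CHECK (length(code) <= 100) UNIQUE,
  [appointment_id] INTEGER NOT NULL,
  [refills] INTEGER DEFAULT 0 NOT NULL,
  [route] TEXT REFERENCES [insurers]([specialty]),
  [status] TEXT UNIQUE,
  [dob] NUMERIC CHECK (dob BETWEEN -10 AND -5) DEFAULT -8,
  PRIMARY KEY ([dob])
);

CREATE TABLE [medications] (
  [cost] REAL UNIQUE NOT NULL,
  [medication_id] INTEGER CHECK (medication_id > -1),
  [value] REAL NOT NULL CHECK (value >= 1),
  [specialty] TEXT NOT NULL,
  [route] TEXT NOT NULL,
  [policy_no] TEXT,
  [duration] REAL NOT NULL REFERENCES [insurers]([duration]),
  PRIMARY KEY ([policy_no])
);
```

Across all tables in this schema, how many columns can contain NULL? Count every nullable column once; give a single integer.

16

procedures: 3 nullable (name, code, route — PK (mrn, value, duration) and explicit NOT NULL columns excluded).
insurers: 6 nullable (bed, value, dob, policy_no, status, insurer_id — PK (specialty) and explicit NOT NULL columns excluded).
appointments: 6 nullable (cost, mrn, provider, code, route, status — PK (dob) and explicit NOT NULL columns excluded).
medications: 1 nullable (medication_id — PK (policy_no) and explicit NOT NULL columns excluded).
Total: 3 + 6 + 6 + 1 = 16.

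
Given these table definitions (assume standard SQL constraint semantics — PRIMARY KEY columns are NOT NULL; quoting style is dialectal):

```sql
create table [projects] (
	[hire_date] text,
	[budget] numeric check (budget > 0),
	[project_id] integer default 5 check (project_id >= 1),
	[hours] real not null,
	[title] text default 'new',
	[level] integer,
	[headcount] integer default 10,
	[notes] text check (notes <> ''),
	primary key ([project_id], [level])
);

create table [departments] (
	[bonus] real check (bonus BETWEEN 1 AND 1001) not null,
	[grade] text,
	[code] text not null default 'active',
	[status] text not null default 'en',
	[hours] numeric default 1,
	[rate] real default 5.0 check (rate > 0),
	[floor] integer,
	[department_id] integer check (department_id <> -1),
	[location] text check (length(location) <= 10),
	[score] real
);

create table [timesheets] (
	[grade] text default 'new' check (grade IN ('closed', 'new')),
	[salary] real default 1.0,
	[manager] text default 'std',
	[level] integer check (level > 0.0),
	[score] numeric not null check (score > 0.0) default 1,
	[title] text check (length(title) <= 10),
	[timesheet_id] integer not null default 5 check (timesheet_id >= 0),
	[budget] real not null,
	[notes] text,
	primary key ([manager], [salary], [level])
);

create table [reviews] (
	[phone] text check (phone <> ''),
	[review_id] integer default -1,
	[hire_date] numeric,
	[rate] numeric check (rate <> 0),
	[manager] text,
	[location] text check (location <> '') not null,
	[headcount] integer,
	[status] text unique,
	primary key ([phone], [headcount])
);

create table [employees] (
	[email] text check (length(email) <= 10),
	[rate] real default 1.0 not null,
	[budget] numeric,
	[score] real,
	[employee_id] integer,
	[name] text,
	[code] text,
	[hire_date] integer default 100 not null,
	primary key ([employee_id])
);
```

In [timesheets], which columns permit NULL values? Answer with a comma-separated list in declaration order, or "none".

grade, title, notes

- grade: CHECK does not forbid NULL (a CHECK constraint passes when its expression is NULL) → nullable.
- salary: part of the PRIMARY KEY, which implies NOT NULL → not nullable.
- manager: part of the PRIMARY KEY, which implies NOT NULL → not nullable.
- level: part of the PRIMARY KEY, which implies NOT NULL → not nullable.
- score: declared NOT NULL → not nullable.
- title: CHECK does not forbid NULL (a CHECK constraint passes when its expression is NULL) → nullable.
- timesheet_id: declared NOT NULL → not nullable.
- budget: declared NOT NULL → not nullable.
- notes: no NOT NULL constraint applies → nullable.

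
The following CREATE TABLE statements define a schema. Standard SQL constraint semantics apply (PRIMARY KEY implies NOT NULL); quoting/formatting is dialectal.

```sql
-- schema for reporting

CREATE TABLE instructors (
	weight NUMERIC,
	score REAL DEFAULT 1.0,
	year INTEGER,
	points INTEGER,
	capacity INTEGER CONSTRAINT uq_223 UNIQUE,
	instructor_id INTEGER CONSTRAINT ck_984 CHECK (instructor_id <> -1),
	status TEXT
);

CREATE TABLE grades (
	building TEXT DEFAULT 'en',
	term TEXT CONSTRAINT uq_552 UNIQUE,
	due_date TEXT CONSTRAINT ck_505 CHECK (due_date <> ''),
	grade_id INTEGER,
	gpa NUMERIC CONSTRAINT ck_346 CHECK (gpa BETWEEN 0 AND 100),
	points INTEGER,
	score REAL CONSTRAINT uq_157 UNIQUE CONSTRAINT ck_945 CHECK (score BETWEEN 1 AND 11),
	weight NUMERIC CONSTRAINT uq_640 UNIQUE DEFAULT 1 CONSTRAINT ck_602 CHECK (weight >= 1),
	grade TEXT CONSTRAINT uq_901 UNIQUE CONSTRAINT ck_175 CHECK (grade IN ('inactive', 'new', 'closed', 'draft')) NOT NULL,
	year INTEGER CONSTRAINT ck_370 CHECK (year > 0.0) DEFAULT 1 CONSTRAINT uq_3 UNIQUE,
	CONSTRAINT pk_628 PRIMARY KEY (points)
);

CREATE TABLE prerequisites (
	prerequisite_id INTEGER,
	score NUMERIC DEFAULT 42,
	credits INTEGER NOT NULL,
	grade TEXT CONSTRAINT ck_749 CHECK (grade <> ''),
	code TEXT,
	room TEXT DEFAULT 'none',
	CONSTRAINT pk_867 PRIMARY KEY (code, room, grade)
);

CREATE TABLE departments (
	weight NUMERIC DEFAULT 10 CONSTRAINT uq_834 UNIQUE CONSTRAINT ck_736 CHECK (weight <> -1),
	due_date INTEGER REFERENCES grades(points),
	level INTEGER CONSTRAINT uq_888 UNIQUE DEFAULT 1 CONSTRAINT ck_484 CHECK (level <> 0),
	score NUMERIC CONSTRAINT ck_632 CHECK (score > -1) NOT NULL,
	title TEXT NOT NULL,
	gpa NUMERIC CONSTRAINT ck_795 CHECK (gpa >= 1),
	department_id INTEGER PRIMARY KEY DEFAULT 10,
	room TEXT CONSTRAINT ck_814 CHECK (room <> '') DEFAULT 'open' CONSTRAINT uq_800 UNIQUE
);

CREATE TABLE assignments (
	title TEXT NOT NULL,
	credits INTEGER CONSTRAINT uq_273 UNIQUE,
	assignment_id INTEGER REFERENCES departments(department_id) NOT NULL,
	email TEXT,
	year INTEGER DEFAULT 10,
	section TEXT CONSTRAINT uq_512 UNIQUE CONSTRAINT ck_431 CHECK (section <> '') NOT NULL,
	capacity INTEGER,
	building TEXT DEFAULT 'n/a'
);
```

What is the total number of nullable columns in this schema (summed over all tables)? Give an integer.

instructors: 7 nullable (weight, score, year, points, capacity, instructor_id, status — PK none and explicit NOT NULL columns excluded).
grades: 8 nullable (building, term, due_date, grade_id, gpa, score, weight, year — PK (points) and explicit NOT NULL columns excluded).
prerequisites: 2 nullable (prerequisite_id, score — PK (code, room, grade) and explicit NOT NULL columns excluded).
departments: 5 nullable (weight, due_date, level, gpa, room — PK (department_id) and explicit NOT NULL columns excluded).
assignments: 5 nullable (credits, email, year, capacity, building — PK none and explicit NOT NULL columns excluded).
Total: 7 + 8 + 2 + 5 + 5 = 27.

27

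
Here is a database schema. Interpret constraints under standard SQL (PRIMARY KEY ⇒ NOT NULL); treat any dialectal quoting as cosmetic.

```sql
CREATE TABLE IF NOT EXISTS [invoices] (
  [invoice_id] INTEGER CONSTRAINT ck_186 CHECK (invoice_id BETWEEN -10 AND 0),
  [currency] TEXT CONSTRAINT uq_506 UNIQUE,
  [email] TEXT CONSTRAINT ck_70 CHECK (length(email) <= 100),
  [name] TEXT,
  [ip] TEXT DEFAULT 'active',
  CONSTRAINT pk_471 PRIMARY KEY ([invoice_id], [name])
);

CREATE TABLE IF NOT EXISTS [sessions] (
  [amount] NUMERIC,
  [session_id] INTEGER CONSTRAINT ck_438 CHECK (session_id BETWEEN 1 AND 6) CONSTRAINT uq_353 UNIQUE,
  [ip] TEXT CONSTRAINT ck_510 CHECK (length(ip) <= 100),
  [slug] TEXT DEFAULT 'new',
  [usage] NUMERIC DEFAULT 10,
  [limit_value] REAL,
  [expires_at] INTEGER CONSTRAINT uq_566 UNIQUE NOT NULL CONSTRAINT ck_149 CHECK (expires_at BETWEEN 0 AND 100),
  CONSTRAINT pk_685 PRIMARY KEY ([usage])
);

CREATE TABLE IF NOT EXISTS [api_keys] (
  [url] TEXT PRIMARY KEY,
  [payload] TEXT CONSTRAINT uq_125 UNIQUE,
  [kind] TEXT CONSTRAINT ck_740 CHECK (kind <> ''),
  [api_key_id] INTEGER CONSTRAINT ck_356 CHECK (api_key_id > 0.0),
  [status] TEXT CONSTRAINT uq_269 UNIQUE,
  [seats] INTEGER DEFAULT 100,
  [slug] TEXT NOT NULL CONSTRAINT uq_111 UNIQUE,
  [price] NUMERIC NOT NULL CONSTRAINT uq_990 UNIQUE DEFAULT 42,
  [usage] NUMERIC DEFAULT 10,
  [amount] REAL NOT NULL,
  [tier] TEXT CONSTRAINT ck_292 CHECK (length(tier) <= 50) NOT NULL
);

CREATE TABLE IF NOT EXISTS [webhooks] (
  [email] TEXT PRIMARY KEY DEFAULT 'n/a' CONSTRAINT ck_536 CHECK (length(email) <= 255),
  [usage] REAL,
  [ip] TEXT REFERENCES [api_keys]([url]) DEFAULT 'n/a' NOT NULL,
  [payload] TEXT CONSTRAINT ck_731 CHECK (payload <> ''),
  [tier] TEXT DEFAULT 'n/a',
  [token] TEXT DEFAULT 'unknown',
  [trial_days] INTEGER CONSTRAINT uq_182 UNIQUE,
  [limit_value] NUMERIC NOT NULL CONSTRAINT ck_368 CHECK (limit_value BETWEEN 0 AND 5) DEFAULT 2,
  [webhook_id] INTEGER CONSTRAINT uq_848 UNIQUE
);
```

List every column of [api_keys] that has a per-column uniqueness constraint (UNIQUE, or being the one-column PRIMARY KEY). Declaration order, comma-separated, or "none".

url, payload, status, slug, price

- url: single-column PRIMARY KEY → unique.
- payload: declared UNIQUE → unique.
- kind: no UNIQUE or single-column PK constraint.
- api_key_id: no UNIQUE or single-column PK constraint.
- status: declared UNIQUE → unique.
- seats: no UNIQUE or single-column PK constraint.
- slug: declared UNIQUE → unique.
- price: declared UNIQUE → unique.
- usage: no UNIQUE or single-column PK constraint.
- amount: no UNIQUE or single-column PK constraint.
- tier: no UNIQUE or single-column PK constraint.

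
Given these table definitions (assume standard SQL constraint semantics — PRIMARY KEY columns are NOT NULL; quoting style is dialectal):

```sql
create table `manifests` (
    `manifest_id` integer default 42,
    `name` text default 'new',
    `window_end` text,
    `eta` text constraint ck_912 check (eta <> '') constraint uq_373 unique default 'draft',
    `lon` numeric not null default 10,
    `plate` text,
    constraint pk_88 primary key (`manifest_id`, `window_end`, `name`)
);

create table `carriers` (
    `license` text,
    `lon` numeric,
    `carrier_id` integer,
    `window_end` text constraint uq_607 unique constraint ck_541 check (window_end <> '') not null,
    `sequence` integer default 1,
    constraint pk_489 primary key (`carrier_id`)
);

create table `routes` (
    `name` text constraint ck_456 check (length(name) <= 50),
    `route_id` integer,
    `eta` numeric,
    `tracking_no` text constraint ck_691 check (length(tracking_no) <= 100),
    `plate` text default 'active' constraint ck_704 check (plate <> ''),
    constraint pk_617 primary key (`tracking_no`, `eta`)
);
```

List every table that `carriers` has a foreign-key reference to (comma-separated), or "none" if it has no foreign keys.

No column in carriers has a REFERENCES clause.

none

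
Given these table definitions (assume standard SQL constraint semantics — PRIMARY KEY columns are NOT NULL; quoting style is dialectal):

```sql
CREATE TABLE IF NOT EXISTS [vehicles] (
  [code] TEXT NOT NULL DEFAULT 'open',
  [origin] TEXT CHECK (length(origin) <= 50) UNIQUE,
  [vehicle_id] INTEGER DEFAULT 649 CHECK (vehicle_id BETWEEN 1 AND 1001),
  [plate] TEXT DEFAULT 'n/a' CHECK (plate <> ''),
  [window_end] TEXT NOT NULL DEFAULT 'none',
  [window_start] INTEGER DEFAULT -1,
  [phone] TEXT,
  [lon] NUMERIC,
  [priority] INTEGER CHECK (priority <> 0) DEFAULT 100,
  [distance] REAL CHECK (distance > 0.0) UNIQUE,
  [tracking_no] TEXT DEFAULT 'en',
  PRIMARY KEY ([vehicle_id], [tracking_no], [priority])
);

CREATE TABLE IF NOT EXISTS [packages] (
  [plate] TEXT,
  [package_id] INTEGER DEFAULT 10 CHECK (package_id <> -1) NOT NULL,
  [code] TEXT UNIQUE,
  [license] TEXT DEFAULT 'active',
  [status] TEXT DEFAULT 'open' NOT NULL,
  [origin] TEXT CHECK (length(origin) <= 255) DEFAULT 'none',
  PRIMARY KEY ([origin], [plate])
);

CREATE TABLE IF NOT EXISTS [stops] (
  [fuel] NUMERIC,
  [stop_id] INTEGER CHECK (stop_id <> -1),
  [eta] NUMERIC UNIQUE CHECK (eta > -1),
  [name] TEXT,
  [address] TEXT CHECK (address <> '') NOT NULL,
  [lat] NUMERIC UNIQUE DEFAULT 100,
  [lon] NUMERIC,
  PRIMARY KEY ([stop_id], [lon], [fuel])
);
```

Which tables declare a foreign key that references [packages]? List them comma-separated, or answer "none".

none

No REFERENCES clause anywhere in the schema names packages.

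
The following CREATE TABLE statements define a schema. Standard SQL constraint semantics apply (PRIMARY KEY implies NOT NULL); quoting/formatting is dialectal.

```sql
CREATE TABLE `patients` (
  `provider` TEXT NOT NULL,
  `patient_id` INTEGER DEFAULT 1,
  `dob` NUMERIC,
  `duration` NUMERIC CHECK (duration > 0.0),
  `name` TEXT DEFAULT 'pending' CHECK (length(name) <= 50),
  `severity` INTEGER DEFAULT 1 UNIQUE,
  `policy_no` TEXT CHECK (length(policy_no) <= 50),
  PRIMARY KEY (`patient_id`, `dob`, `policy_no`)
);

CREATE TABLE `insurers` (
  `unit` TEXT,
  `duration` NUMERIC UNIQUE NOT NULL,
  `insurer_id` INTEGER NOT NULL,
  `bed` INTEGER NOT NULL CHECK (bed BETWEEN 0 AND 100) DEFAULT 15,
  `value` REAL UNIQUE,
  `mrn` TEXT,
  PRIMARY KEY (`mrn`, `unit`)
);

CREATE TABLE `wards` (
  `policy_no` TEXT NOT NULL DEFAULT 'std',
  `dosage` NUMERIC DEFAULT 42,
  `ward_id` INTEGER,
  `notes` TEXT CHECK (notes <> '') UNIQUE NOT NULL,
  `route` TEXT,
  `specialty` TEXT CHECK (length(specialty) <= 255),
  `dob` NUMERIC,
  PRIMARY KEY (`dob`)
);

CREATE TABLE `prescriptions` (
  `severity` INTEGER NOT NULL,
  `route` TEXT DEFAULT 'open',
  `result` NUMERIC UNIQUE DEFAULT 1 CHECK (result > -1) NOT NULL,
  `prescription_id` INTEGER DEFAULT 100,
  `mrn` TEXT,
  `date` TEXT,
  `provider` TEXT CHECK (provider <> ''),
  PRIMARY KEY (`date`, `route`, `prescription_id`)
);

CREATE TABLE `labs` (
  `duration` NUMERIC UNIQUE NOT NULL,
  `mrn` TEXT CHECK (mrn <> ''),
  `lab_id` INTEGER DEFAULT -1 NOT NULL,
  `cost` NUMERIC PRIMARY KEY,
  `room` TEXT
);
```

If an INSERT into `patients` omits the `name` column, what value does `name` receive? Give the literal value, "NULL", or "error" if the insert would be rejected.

'pending'

name has an explicit DEFAULT 'pending'.
When the column is omitted from an INSERT, that default is used.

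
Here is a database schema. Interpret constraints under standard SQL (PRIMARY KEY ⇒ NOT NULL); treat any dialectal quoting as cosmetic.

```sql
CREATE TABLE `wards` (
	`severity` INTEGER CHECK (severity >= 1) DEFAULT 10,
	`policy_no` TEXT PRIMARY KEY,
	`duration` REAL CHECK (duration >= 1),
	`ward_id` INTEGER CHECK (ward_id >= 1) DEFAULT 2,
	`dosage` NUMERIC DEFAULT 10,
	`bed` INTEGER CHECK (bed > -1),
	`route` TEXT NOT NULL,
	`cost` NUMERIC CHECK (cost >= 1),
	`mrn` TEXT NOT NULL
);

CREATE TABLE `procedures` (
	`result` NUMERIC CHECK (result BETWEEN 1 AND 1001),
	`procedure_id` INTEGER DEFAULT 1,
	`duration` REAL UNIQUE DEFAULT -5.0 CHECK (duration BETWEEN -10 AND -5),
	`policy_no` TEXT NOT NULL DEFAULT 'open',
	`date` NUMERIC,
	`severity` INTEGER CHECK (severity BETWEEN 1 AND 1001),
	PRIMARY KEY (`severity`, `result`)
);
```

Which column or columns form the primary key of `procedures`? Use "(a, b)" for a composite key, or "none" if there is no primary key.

(severity, result)

A table-level PRIMARY KEY clause names 2 columns: severity, result.
This is a composite key — the combination is unique, not each column individually.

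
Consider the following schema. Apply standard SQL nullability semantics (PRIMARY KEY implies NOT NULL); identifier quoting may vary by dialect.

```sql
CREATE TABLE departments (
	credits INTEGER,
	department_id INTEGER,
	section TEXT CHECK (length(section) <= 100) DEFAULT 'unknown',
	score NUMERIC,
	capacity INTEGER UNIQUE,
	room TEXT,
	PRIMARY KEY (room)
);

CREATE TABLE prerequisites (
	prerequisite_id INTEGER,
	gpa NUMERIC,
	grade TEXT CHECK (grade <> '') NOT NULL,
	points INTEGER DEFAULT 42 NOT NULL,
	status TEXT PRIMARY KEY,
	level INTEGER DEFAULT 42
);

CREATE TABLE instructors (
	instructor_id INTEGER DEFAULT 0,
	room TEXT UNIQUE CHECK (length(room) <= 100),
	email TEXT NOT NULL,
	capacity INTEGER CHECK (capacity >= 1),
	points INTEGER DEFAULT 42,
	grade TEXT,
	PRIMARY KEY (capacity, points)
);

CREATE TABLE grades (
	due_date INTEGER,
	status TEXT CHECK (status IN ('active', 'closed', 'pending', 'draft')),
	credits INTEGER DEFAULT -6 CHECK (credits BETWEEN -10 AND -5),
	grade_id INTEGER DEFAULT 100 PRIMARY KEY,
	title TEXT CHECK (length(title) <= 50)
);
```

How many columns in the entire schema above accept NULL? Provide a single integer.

15

departments: 5 nullable (credits, department_id, section, score, capacity — PK (room) and explicit NOT NULL columns excluded).
prerequisites: 3 nullable (prerequisite_id, gpa, level — PK (status) and explicit NOT NULL columns excluded).
instructors: 3 nullable (instructor_id, room, grade — PK (capacity, points) and explicit NOT NULL columns excluded).
grades: 4 nullable (due_date, status, credits, title — PK (grade_id) and explicit NOT NULL columns excluded).
Total: 5 + 3 + 3 + 4 = 15.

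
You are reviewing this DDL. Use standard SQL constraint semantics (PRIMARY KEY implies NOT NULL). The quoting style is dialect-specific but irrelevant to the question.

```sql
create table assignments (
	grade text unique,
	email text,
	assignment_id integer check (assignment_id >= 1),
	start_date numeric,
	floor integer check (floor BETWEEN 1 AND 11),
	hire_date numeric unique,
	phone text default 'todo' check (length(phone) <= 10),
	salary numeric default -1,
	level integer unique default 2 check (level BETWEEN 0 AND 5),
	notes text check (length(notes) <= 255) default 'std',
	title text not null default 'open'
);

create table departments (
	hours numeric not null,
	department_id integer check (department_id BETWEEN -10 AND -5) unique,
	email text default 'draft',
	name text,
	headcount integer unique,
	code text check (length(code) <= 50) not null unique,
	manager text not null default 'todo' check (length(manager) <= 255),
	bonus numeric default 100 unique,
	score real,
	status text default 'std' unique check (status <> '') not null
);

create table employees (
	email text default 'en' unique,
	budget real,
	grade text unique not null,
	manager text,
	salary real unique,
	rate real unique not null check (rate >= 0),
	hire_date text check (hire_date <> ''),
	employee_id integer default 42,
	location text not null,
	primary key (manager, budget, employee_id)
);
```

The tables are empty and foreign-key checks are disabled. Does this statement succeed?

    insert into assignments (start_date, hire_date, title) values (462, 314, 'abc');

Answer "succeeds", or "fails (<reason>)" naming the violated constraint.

succeeds

NOT NULL columns: title is supplied.
No constraint is violated.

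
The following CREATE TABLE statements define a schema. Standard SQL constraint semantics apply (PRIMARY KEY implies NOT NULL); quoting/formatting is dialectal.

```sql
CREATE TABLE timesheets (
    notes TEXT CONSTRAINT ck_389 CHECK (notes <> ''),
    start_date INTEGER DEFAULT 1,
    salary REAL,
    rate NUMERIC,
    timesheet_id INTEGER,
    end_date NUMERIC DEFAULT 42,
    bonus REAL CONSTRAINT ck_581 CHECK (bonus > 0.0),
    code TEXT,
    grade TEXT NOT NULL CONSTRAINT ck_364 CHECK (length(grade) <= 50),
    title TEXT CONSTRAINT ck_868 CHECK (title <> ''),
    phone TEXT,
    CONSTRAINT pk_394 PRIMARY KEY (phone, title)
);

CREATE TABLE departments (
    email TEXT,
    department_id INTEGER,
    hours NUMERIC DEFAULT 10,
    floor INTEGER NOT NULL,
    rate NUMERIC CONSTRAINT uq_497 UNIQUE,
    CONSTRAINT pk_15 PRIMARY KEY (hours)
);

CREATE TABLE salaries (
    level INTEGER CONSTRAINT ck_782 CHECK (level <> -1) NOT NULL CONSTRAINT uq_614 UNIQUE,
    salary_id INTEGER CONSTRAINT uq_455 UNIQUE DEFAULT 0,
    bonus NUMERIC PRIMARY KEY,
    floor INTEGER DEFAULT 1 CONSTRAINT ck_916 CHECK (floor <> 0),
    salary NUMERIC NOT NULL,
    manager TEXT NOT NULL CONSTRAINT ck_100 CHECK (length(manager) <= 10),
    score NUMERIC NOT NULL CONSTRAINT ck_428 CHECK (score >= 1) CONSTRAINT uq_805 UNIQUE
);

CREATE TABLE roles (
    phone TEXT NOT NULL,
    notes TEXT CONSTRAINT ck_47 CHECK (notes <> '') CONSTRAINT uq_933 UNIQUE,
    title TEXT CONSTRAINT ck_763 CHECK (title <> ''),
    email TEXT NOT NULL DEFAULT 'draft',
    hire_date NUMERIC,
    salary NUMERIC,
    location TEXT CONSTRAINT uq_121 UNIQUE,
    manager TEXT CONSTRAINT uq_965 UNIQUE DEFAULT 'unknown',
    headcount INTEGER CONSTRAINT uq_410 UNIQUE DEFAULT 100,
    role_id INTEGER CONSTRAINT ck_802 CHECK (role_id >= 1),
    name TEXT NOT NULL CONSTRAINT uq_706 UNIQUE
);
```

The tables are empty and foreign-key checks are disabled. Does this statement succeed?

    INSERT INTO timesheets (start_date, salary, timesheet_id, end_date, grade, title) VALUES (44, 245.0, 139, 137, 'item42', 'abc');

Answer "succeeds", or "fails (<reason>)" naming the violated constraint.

fails (NOT NULL on phone)

phone is omitted from the column list and has no DEFAULT, so it would receive NULL.
But phone is part of the PRIMARY KEY (implied NOT NULL).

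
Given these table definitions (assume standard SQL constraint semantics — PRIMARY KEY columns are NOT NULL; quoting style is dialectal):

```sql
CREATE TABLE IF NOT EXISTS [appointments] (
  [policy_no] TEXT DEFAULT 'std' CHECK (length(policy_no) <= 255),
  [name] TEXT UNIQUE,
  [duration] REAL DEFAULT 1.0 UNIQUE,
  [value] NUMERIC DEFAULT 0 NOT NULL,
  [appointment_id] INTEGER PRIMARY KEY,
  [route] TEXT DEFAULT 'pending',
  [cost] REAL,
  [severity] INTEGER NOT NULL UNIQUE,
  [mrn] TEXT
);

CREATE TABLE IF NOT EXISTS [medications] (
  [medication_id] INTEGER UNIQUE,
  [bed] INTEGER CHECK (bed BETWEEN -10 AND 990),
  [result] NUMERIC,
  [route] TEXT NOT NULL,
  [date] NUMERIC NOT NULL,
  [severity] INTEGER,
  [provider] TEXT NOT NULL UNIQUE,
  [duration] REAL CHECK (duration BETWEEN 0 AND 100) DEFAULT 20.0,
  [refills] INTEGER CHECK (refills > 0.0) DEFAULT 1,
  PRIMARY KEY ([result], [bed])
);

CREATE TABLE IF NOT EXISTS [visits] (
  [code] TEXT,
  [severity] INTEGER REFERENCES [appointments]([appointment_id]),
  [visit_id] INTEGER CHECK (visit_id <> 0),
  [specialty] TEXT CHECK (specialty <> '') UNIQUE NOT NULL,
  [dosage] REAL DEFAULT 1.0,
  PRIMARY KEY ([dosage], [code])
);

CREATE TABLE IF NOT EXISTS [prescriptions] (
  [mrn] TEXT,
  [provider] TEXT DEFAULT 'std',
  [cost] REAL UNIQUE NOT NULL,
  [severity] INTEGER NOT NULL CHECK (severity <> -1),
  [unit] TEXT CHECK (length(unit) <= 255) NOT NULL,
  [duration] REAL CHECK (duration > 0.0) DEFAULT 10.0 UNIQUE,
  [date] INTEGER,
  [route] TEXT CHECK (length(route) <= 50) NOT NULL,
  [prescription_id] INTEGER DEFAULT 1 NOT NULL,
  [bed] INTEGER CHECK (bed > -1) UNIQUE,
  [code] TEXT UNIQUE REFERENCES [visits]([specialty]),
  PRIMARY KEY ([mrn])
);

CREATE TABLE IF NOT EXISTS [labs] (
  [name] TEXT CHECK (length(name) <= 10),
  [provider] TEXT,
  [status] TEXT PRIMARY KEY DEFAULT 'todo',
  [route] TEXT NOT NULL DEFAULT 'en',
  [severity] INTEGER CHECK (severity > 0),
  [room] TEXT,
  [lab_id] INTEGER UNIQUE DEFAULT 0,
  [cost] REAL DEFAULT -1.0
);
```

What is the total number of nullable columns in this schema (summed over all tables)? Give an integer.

appointments: 6 nullable (policy_no, name, duration, route, cost, mrn — PK (appointment_id) and explicit NOT NULL columns excluded).
medications: 4 nullable (medication_id, severity, duration, refills — PK (result, bed) and explicit NOT NULL columns excluded).
visits: 2 nullable (severity, visit_id — PK (dosage, code) and explicit NOT NULL columns excluded).
prescriptions: 5 nullable (provider, duration, date, bed, code — PK (mrn) and explicit NOT NULL columns excluded).
labs: 6 nullable (name, provider, severity, room, lab_id, cost — PK (status) and explicit NOT NULL columns excluded).
Total: 6 + 4 + 2 + 5 + 6 = 23.

23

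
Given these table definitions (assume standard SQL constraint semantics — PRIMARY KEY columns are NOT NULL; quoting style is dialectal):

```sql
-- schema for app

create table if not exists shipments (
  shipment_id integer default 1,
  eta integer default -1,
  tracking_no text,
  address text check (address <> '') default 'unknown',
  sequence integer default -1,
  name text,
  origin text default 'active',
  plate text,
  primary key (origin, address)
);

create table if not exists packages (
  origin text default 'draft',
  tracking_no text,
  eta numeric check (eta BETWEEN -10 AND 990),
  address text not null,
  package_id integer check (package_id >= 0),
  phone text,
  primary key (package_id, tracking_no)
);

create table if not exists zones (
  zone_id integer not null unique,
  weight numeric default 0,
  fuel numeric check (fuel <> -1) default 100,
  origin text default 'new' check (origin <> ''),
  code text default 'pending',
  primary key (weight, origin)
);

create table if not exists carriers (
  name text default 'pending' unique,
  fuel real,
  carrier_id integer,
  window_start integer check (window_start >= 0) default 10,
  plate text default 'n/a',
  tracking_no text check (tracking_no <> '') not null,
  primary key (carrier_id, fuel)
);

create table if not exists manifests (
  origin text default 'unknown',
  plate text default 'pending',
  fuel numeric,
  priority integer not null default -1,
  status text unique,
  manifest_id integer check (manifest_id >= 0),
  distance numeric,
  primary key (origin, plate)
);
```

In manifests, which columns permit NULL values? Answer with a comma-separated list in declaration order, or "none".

- origin: part of the PRIMARY KEY, which implies NOT NULL → not nullable.
- plate: part of the PRIMARY KEY, which implies NOT NULL → not nullable.
- fuel: no NOT NULL constraint applies → nullable.
- priority: declared NOT NULL → not nullable.
- status: UNIQUE does not imply NOT NULL → nullable.
- manifest_id: CHECK does not forbid NULL (a CHECK constraint passes when its expression is NULL) → nullable.
- distance: no NOT NULL constraint applies → nullable.

fuel, status, manifest_id, distance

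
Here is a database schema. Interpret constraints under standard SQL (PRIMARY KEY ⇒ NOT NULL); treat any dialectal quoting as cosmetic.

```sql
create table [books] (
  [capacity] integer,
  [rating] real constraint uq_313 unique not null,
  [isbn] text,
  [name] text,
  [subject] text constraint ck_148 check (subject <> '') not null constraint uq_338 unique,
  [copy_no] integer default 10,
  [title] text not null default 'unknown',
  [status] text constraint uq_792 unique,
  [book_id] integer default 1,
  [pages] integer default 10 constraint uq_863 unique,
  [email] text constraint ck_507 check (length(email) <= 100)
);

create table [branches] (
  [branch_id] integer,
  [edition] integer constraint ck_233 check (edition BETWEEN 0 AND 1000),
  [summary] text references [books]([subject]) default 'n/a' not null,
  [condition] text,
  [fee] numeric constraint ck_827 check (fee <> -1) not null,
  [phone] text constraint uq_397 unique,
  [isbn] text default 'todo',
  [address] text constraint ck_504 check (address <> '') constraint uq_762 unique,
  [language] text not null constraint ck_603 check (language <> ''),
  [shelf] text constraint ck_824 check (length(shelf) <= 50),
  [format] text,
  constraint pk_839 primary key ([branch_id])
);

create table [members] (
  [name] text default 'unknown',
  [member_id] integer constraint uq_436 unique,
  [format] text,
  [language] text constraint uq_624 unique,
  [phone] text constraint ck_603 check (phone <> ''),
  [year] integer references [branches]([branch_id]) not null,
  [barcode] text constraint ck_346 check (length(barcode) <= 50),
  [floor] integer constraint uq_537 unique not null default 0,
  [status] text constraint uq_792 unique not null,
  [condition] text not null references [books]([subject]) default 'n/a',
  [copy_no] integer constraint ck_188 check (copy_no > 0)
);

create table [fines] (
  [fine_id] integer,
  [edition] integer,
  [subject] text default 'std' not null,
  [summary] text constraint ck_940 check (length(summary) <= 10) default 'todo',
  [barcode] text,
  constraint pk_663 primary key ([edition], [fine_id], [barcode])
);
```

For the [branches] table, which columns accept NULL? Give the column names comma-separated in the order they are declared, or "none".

edition, condition, phone, isbn, address, shelf, format

- branch_id: part of the PRIMARY KEY, which implies NOT NULL → not nullable.
- edition: CHECK does not forbid NULL (a CHECK constraint passes when its expression is NULL) → nullable.
- summary: declared NOT NULL → not nullable.
- condition: no NOT NULL constraint applies → nullable.
- fee: declared NOT NULL → not nullable.
- phone: UNIQUE does not imply NOT NULL → nullable.
- isbn: DEFAULT only fills an omitted column; an explicit NULL is still allowed → nullable.
- address: CHECK does not forbid NULL (a CHECK constraint passes when its expression is NULL) → nullable.
- language: declared NOT NULL → not nullable.
- shelf: CHECK does not forbid NULL (a CHECK constraint passes when its expression is NULL) → nullable.
- format: no NOT NULL constraint applies → nullable.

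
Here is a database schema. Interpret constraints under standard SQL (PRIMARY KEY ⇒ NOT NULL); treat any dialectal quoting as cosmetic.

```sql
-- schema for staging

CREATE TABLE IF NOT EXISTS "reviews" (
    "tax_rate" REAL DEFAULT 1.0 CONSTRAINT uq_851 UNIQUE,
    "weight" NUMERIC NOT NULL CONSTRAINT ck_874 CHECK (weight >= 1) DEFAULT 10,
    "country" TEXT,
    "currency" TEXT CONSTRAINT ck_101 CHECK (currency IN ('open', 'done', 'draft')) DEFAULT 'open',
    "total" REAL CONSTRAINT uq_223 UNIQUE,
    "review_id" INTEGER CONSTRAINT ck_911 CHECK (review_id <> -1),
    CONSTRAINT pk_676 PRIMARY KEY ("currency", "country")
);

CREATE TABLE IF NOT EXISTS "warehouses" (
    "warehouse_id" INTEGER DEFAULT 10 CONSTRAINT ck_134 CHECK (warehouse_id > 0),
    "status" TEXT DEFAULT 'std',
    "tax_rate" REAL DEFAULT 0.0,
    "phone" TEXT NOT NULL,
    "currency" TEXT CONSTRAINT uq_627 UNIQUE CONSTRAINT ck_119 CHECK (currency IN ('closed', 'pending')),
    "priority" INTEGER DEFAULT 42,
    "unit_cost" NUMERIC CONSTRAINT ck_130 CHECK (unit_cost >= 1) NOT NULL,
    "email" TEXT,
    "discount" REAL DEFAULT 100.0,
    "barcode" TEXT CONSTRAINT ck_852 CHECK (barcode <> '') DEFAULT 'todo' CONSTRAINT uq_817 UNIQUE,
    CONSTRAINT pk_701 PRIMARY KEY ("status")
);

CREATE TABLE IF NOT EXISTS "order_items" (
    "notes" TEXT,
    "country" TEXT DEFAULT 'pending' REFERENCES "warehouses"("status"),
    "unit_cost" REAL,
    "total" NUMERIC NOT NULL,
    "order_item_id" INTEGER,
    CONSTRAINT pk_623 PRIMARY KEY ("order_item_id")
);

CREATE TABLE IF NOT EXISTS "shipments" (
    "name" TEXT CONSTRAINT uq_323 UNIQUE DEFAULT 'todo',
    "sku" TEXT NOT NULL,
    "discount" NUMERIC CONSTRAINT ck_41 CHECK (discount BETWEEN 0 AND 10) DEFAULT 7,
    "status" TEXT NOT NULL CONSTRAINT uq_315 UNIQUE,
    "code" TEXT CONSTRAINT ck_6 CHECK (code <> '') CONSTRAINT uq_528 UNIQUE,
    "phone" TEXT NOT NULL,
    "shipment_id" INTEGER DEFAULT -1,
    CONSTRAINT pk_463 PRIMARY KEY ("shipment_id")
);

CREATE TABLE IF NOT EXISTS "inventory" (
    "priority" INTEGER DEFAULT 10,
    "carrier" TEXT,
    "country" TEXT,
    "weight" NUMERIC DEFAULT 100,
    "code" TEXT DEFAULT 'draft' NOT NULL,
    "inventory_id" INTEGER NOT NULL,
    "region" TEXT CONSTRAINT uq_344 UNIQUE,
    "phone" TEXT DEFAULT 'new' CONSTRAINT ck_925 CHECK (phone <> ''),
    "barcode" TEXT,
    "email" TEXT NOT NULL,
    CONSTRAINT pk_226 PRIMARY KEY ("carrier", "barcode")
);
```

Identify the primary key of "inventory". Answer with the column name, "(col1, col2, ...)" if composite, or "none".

A table-level PRIMARY KEY clause names 2 columns: carrier, barcode.
This is a composite key — the combination is unique, not each column individually.

(carrier, barcode)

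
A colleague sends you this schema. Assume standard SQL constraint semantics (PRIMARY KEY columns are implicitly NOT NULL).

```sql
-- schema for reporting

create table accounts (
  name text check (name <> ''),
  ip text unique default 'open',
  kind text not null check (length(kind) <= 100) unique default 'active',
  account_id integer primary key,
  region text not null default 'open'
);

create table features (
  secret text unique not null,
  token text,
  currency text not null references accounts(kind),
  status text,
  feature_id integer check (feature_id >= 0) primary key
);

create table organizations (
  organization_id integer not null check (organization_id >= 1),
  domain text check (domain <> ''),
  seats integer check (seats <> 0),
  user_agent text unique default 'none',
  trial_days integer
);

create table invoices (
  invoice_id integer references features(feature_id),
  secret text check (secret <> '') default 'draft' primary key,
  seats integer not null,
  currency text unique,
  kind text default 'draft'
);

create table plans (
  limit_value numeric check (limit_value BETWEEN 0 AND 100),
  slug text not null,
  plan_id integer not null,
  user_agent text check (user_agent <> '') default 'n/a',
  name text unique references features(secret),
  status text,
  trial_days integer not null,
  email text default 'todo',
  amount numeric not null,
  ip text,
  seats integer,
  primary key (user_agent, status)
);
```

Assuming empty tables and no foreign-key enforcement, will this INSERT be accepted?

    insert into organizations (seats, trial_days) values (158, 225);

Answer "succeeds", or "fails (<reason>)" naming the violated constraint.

organization_id is omitted from the column list and has no DEFAULT, so it would receive NULL.
But organization_id is declared NOT NULL.

fails (NOT NULL on organization_id)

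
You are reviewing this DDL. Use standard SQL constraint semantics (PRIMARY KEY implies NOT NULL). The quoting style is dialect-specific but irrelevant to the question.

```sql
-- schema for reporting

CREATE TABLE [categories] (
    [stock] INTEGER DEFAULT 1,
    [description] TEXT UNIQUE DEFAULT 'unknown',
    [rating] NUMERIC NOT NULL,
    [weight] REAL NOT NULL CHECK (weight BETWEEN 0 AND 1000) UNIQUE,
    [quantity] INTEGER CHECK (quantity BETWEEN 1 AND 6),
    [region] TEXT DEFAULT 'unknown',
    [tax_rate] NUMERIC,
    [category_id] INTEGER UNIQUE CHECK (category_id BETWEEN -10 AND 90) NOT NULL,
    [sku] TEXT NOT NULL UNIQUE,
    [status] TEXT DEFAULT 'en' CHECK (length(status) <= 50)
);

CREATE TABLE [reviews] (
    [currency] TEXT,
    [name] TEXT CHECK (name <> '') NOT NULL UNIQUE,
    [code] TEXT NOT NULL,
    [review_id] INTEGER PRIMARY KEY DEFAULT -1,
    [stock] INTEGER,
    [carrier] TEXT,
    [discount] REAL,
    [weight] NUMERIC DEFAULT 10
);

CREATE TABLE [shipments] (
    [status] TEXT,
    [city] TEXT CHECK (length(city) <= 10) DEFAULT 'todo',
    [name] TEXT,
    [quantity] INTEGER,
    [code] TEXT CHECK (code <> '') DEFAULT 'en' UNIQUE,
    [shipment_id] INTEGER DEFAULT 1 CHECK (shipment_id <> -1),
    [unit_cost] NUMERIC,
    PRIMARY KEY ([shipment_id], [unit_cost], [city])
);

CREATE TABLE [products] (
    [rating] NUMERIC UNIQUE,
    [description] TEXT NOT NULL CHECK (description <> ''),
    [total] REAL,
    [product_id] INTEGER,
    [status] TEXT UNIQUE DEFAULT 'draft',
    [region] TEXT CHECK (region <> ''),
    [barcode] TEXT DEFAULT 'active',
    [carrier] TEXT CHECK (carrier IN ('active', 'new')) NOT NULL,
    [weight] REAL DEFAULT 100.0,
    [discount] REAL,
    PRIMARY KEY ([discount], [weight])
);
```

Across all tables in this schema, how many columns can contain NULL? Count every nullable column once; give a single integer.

categories: 6 nullable (stock, description, quantity, region, tax_rate, status — PK none and explicit NOT NULL columns excluded).
reviews: 5 nullable (currency, stock, carrier, discount, weight — PK (review_id) and explicit NOT NULL columns excluded).
shipments: 4 nullable (status, name, quantity, code — PK (shipment_id, unit_cost, city) and explicit NOT NULL columns excluded).
products: 6 nullable (rating, total, product_id, status, region, barcode — PK (discount, weight) and explicit NOT NULL columns excluded).
Total: 6 + 5 + 4 + 6 = 21.

21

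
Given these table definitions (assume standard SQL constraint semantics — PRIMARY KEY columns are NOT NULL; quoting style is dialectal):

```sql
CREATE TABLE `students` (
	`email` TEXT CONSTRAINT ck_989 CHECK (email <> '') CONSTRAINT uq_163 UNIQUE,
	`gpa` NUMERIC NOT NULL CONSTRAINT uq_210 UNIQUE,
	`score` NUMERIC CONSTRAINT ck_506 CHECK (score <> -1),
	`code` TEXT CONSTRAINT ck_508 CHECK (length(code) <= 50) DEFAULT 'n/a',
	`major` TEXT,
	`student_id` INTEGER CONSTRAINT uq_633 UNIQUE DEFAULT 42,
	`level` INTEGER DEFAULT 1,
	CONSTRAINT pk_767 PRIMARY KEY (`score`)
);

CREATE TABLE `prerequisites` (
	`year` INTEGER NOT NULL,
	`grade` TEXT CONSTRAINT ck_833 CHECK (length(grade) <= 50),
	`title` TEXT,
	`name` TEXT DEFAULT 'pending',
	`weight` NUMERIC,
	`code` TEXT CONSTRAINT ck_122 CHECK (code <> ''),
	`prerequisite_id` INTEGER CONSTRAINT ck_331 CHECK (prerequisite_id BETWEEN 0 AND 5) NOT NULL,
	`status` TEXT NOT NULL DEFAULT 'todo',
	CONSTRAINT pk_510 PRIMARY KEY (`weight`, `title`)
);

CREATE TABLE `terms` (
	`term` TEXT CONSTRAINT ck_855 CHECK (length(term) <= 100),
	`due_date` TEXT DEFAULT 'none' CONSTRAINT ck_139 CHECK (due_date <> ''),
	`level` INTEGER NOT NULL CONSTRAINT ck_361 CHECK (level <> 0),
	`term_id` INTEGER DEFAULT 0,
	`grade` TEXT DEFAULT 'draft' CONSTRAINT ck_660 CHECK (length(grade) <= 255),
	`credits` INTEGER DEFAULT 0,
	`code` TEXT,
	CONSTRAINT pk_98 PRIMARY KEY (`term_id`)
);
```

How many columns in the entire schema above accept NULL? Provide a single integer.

13

students: 5 nullable (email, code, major, student_id, level — PK (score) and explicit NOT NULL columns excluded).
prerequisites: 3 nullable (grade, name, code — PK (weight, title) and explicit NOT NULL columns excluded).
terms: 5 nullable (term, due_date, grade, credits, code — PK (term_id) and explicit NOT NULL columns excluded).
Total: 5 + 3 + 5 = 13.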